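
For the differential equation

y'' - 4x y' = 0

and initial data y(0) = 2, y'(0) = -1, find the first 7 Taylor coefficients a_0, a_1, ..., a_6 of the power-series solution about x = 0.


Ansatz: y(x) = sum_{n>=0} a_n x^n, so y'(x) = sum_{n>=1} n a_n x^(n-1) and y''(x) = sum_{n>=2} n(n-1) a_n x^(n-2).
Substitute into P(x) y'' + Q(x) y' + R(x) y = 0 with P(x) = 1, Q(x) = -4x, R(x) = 0, and match powers of x.
Initial conditions: a_0 = 2, a_1 = -1.
Setting the coefficient of each power of x to zero and solving order by order (substituting the coefficients already found):
  x^0: 2 a_2 = 0  ->  a_2 = 0
  x^1: 6 a_3 - 4 a_1 = 0  ->  6 a_3 = 4 a_1 = -4  ->  a_3 = -2/3
  x^2: 12 a_4 - 8 a_2 = 0  ->  12 a_4 = 8 a_2 = 0  ->  a_4 = 0
  x^3: 20 a_5 - 12 a_3 = 0  ->  20 a_5 = 12 a_3 = -8  ->  a_5 = -2/5
  x^4: 30 a_6 - 16 a_4 = 0  ->  30 a_6 = 16 a_4 = 0  ->  a_6 = 0
Truncated series: y(x) = 2 - x - (2/3) x^3 - (2/5) x^5 + O(x^7).

a_0 = 2; a_1 = -1; a_2 = 0; a_3 = -2/3; a_4 = 0; a_5 = -2/5; a_6 = 0


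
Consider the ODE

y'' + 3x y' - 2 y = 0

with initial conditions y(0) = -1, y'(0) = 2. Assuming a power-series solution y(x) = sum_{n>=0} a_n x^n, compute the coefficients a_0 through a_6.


Ansatz: y(x) = sum_{n>=0} a_n x^n, so y'(x) = sum_{n>=1} n a_n x^(n-1) and y''(x) = sum_{n>=2} n(n-1) a_n x^(n-2).
Substitute into P(x) y'' + Q(x) y' + R(x) y = 0 with P(x) = 1, Q(x) = 3x, R(x) = -2, and match powers of x.
Initial conditions: a_0 = -1, a_1 = 2.
Setting the coefficient of each power of x to zero and solving order by order (substituting the coefficients already found):
  x^0: 2 a_2 - 2 a_0 = 0  ->  2 a_2 = 2 a_0 = -2  ->  a_2 = -1
  x^1: 6 a_3 + a_1 = 0  ->  6 a_3 = -a_1 = -2  ->  a_3 = -1/3
  x^2: 12 a_4 + 4 a_2 = 0  ->  12 a_4 = -4 a_2 = 4  ->  a_4 = 1/3
  x^3: 20 a_5 + 7 a_3 = 0  ->  20 a_5 = -7 a_3 = 7/3  ->  a_5 = 7/60
  x^4: 30 a_6 + 10 a_4 = 0  ->  30 a_6 = -10 a_4 = -10/3  ->  a_6 = -1/9
Truncated series: y(x) = -1 + 2 x - x^2 - (1/3) x^3 + (1/3) x^4 + (7/60) x^5 - (1/9) x^6 + O(x^7).

a_0 = -1; a_1 = 2; a_2 = -1; a_3 = -1/3; a_4 = 1/3; a_5 = 7/60; a_6 = -1/9


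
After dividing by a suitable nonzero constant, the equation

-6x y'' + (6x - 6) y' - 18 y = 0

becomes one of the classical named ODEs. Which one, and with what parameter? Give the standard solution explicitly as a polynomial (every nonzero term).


All three coefficients share the factor -6; dividing through by -6 gives  x y'' + (1 - x) y' + 3 y = 0.
This matches the Laguerre equation x y'' + (1 - x) y' + n y = 0 with n = 3; the polynomial solution is L_3(x).
With y = sum_k a_k x^k, matching x^k gives (k+1)k a_{k+1} + (k+1) a_{k+1} - k a_k + n a_k = 0, i.e. (k+1)^2 a_{k+1} = (k - n) a_k = (k - 3) a_k. The right side vanishes at k = 3, so the series terminates at degree 3.
Standard normalization L_n(0) = 1 gives a_0 = 1. Work upward with a_{k+1} = (k - 3) a_k / (k+1)^2:
  a_1 = (0 - 3)(1) / 1^2 = -3/1 = -3
  a_2 = (1 - 3)(-3) / 2^2 = 6/4 = 3/2
  a_3 = (2 - 3)(3/2) / 3^2 = (-3/2)/9 = -1/6
Hence L_3(x) = -x^3/6 + 3 x^2/2 - 3 x + 1.

L_3(x); series = -x^3/6 + 3 x^2/2 - 3 x + 1


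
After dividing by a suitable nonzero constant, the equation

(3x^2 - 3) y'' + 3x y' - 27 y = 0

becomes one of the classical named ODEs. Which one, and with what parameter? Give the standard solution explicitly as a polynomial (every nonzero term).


All three coefficients share the factor -3; dividing through by -3 gives  (1 - x^2) y'' - x y' + 9 y = 0.
This matches the Chebyshev equation (1 - x^2) y'' - x y' + n^2 y = 0 (note the -x y' term, not -2x y') with n^2 = 9, so n = 3; the polynomial solution is T_3(x).
With y = sum_k a_k x^k, matching x^k gives (k+2)(k+1) a_{k+2} = (k^2 - n^2) a_k = (k - 3)(k + 3) a_k. The right side vanishes at k = 3, so the series with the parity of 3 terminates at degree 3.
Standard normalization: leading coefficient of T_n is 2^(n-1), so a_3 = 2^2 = 4. Work downward with a_k = (k+1)(k+2) a_{k+2} / ((k - 3)(k + 3)):
  a_1 = (2)(3)(4) / ((1 - 3)(1 + 3)) = 24/(-8) = -3
Hence T_3(x) = 4 x^3 - 3 x.

T_3(x); series = 4 x^3 - 3 x


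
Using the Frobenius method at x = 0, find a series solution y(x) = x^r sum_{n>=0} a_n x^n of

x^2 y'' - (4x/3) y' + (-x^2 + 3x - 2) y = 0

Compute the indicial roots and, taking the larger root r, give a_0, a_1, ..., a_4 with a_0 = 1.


Write in Frobenius form y'' + (p(x)/x) y' + (q(x)/x^2) y = 0:
  p(x) = -4/3,  q(x) = -x^2 + 3x - 2.
Indicial equation: r(r-1) + (-4/3) r + (-2) = 0 -> roots r_1 = 3, r_2 = -2/3.
Take r = r_1 = 3. Let y(x) = x^r sum_{n>=0} a_n x^n with a_0 = 1.
Substitute y = x^r sum a_n x^n and match x^{r+n}. The recurrence is
  D(n) a_n + 3 a_{n-1} - 1 a_{n-2} = 0,  where D(n) = (r+n)(r+n-1) + (-4/3)(r+n) + (-2).
  a_n = [-3 a_{n-1} + 1 a_{n-2}] / D(n).
Since the indicial polynomial factors as (r - r_1)(r - r_2), D(n) = (r_1 + n - r_1)(r_1 + n - r_2) = n(n + 11/3).
Evaluating step by step (a_0 = 1):
  n = 1: D(1) = 1(1 + 11/3) = 14/3; numerator = -3(1) = -3; a_1 = (-3)/(14/3) = -9/14
  n = 2: D(2) = 2(2 + 11/3) = 34/3; numerator = -3(-9/14) + 1(1) = 41/14; a_2 = (41/14)/(34/3) = 123/476
  n = 3: D(3) = 3(3 + 11/3) = 20; numerator = -3(123/476) + 1(-9/14) = -675/476; a_3 = (-675/476)/(20) = -135/1904
  n = 4: D(4) = 4(4 + 11/3) = 92/3; numerator = -3(-135/1904) + 1(123/476) = 897/1904; a_4 = (897/1904)/(92/3) = 117/7616

r = 3; a_0 = 1; a_1 = -9/14; a_2 = 123/476; a_3 = -135/1904; a_4 = 117/7616


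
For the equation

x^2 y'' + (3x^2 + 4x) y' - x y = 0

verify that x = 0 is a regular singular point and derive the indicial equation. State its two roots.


Divide by x^2 to reach normal form y'' + P_1(x) y' + P_2(x) y = 0 with P_1(x) = 3 + 4/x and P_2(x) = -1/x.
x = 0 is a singular point because the y'-coefficient 3 + 4/x has a pole at x = 0 and the y-coefficient -1/x has a pole at x = 0.
It is a regular singular point because x P_1(x) = p(x) = 3x + 4 and x^2 P_2(x) = q(x) = -x are polynomials, hence analytic at x = 0.
p(0) = 4,  q(0) = 0.
Indicial equation: r(r-1) + p(0) r + q(0) = 0, i.e. r^2 + (p(0) - 1) r + q(0) = 0, i.e. r^2 + 3 r = 0.
Discriminant: (3)^2 - 4(0) = 9, so r = (-3 ± 3)/2.
Solving: r_1 = 0, r_2 = -3.

indicial: r^2 + 3 r = 0; roots r_1 = 0, r_2 = -3


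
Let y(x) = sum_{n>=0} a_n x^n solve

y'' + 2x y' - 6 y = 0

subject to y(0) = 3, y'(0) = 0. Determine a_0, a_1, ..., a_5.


Ansatz: y(x) = sum_{n>=0} a_n x^n, so y'(x) = sum_{n>=1} n a_n x^(n-1) and y''(x) = sum_{n>=2} n(n-1) a_n x^(n-2).
Substitute into P(x) y'' + Q(x) y' + R(x) y = 0 with P(x) = 1, Q(x) = 2x, R(x) = -6, and match powers of x.
Initial conditions: a_0 = 3, a_1 = 0.
Setting the coefficient of each power of x to zero and solving order by order (substituting the coefficients already found):
  x^0: 2 a_2 - 6 a_0 = 0  ->  2 a_2 = 6 a_0 = 18  ->  a_2 = 9
  x^1: 6 a_3 - 4 a_1 = 0  ->  6 a_3 = 4 a_1 = 0  ->  a_3 = 0
  x^2: 12 a_4 - 2 a_2 = 0  ->  12 a_4 = 2 a_2 = 18  ->  a_4 = 3/2
  x^3: 20 a_5 = 0  ->  a_5 = 0
Truncated series: y(x) = 3 + 9 x^2 + (3/2) x^4 + O(x^6).

a_0 = 3; a_1 = 0; a_2 = 9; a_3 = 0; a_4 = 3/2; a_5 = 0


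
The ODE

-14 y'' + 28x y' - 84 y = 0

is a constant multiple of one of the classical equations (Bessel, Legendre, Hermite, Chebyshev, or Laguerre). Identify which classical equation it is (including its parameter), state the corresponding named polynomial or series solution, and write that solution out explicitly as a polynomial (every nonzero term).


All three coefficients share the factor -14; dividing through by -14 gives  y'' - 2x y' + 6 y = 0.
This matches the Hermite equation y'' - 2x y' + 2n y = 0 with 2n = 6, so n = 3; the polynomial solution is H_3(x).
With y = sum_k a_k x^k, matching x^k gives (k+2)(k+1) a_{k+2} = 2(k - n) a_k = 2(k - 3) a_k. The right side vanishes at k = 3, so the series with the parity of 3 terminates at degree 3.
Standard normalization: leading coefficient of H_n is 2^n, so a_3 = 2^3 = 8. Work downward with a_k = (k+1)(k+2) a_{k+2} / (2(k - n)):
  a_1 = (2)(3)(8) / (2(1 - 3)) = 48/(-4) = -12
Hence H_3(x) = 8 x^3 - 12 x.

H_3(x); series = 8 x^3 - 12 x


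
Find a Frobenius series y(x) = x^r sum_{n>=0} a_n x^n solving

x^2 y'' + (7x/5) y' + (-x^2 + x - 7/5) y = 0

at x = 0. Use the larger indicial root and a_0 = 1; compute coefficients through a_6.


Write in Frobenius form y'' + (p(x)/x) y' + (q(x)/x^2) y = 0:
  p(x) = 7/5,  q(x) = -x^2 + x - 7/5.
Indicial equation: r(r-1) + (7/5) r + (-7/5) = 0 -> roots r_1 = 1, r_2 = -7/5.
Take r = r_1 = 1. Let y(x) = x^r sum_{n>=0} a_n x^n with a_0 = 1.
Substitute y = x^r sum a_n x^n and match x^{r+n}. The recurrence is
  D(n) a_n + 1 a_{n-1} - 1 a_{n-2} = 0,  where D(n) = (r+n)(r+n-1) + (7/5)(r+n) + (-7/5).
  a_n = [-1 a_{n-1} + 1 a_{n-2}] / D(n).
Since the indicial polynomial factors as (r - r_1)(r - r_2), D(n) = (r_1 + n - r_1)(r_1 + n - r_2) = n(n + 12/5).
Evaluating step by step (a_0 = 1):
  n = 1: D(1) = 1(1 + 12/5) = 17/5; numerator = -1(1) = -1; a_1 = (-1)/(17/5) = -5/17
  n = 2: D(2) = 2(2 + 12/5) = 44/5; numerator = -1(-5/17) + 1(1) = 22/17; a_2 = (22/17)/(44/5) = 5/34
  n = 3: D(3) = 3(3 + 12/5) = 81/5; numerator = -1(5/34) + 1(-5/17) = -15/34; a_3 = (-15/34)/(81/5) = -25/918
  n = 4: D(4) = 4(4 + 12/5) = 128/5; numerator = -1(-25/918) + 1(5/34) = 80/459; a_4 = (80/459)/(128/5) = 25/3672
  n = 5: D(5) = 5(5 + 12/5) = 37; numerator = -1(25/3672) + 1(-25/918) = -125/3672; a_5 = (-125/3672)/(37) = -125/135864
  n = 6: D(6) = 6(6 + 12/5) = 252/5; numerator = -1(-125/135864) + 1(25/3672) = 175/22644; a_6 = (175/22644)/(252/5) = 125/815184

r = 1; a_0 = 1; a_1 = -5/17; a_2 = 5/34; a_3 = -25/918; a_4 = 25/3672; a_5 = -125/135864; a_6 = 125/815184


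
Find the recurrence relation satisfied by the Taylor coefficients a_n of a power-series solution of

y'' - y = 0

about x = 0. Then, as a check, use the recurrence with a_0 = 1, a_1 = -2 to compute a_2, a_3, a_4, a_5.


Substitute y = sum_n a_n x^n into y'' + (const) y = 0.
y''(x) = sum_{n>=0} (n+2)(n+1) a_{n+2} x^n.
The ODE becomes sum_n [(n+2)(n+1) a_{n+2} - 1 a_n] x^n = 0.
Setting each coefficient to zero gives the recurrence:
  (n+2)(n+1) a_{n+2} - 1 a_n = 0,
  a_{n+2} = 1 / ((n+1)(n+2)) a_n.

Check with a_0 = 1, a_1 = -2 (apply the recurrence for n = 0, 1, 2, 3): a_0 = 1, a_1 = -2, a_2 = 1/2, a_3 = -1/3, a_4 = 1/24, a_5 = -1/60.

a_{n+2} = 1/((n+1)(n+2)) * a_n; check: a_0 = 1, a_1 = -2, a_2 = 1/2, a_3 = -1/3, a_4 = 1/24, a_5 = -1/60


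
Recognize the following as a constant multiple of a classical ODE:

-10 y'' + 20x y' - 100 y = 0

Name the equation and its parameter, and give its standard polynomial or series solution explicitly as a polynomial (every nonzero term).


All three coefficients share the factor -10; dividing through by -10 gives  y'' - 2x y' + 10 y = 0.
This matches the Hermite equation y'' - 2x y' + 2n y = 0 with 2n = 10, so n = 5; the polynomial solution is H_5(x).
With y = sum_k a_k x^k, matching x^k gives (k+2)(k+1) a_{k+2} = 2(k - n) a_k = 2(k - 5) a_k. The right side vanishes at k = 5, so the series with the parity of 5 terminates at degree 5.
Standard normalization: leading coefficient of H_n is 2^n, so a_5 = 2^5 = 32. Work downward with a_k = (k+1)(k+2) a_{k+2} / (2(k - n)):
  a_3 = (4)(5)(32) / (2(3 - 5)) = 640/(-4) = -160
  a_1 = (2)(3)(-160) / (2(1 - 5)) = -960/(-8) = 120
Hence H_5(x) = 32 x^5 - 160 x^3 + 120 x.

H_5(x); series = 32 x^5 - 160 x^3 + 120 x


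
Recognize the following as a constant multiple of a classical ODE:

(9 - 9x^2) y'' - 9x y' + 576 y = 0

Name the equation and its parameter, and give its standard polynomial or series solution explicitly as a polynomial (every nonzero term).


All three coefficients share the factor 9; dividing through by 9 gives  (1 - x^2) y'' - x y' + 64 y = 0.
This matches the Chebyshev equation (1 - x^2) y'' - x y' + n^2 y = 0 (note the -x y' term, not -2x y') with n^2 = 64, so n = 8; the polynomial solution is T_8(x).
With y = sum_k a_k x^k, matching x^k gives (k+2)(k+1) a_{k+2} = (k^2 - n^2) a_k = (k - 8)(k + 8) a_k. The right side vanishes at k = 8, so the series with the parity of 8 terminates at degree 8.
Standard normalization: leading coefficient of T_n is 2^(n-1), so a_8 = 2^7 = 128. Work downward with a_k = (k+1)(k+2) a_{k+2} / ((k - 8)(k + 8)):
  a_6 = (7)(8)(128) / ((6 - 8)(6 + 8)) = 7168/(-28) = -256
  a_4 = (5)(6)(-256) / ((4 - 8)(4 + 8)) = -7680/(-48) = 160
  a_2 = (3)(4)(160) / ((2 - 8)(2 + 8)) = 1920/(-60) = -32
  a_0 = (1)(2)(-32) / ((0 - 8)(0 + 8)) = -64/(-64) = 1
Hence T_8(x) = 128 x^8 - 256 x^6 + 160 x^4 - 32 x^2 + 1.

T_8(x); series = 128 x^8 - 256 x^6 + 160 x^4 - 32 x^2 + 1


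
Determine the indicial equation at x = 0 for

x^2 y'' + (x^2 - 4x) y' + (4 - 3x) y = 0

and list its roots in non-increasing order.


Divide by x^2 to reach normal form y'' + P_1(x) y' + P_2(x) y = 0 with P_1(x) = 1 - 4/x and P_2(x) = -3/x + 4/x^2.
x = 0 is a singular point because the y'-coefficient 1 - 4/x has a pole at x = 0 and the y-coefficient -3/x + 4/x^2 has a pole at x = 0.
It is a regular singular point because x P_1(x) = p(x) = x - 4 and x^2 P_2(x) = q(x) = 4 - 3x are polynomials, hence analytic at x = 0.
p(0) = -4,  q(0) = 4.
Indicial equation: r(r-1) + p(0) r + q(0) = 0, i.e. r^2 + (p(0) - 1) r + q(0) = 0, i.e. r^2 - 5 r + 4 = 0.
Discriminant: (-5)^2 - 4(4) = 9, so r = (5 ± 3)/2.
Solving: r_1 = 4, r_2 = 1.

indicial: r^2 - 5 r + 4 = 0; roots r_1 = 4, r_2 = 1


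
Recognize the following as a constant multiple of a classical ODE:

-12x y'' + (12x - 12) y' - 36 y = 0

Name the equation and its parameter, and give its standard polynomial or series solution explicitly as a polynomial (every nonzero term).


All three coefficients share the factor -12; dividing through by -12 gives  x y'' + (1 - x) y' + 3 y = 0.
This matches the Laguerre equation x y'' + (1 - x) y' + n y = 0 with n = 3; the polynomial solution is L_3(x).
With y = sum_k a_k x^k, matching x^k gives (k+1)k a_{k+1} + (k+1) a_{k+1} - k a_k + n a_k = 0, i.e. (k+1)^2 a_{k+1} = (k - n) a_k = (k - 3) a_k. The right side vanishes at k = 3, so the series terminates at degree 3.
Standard normalization L_n(0) = 1 gives a_0 = 1. Work upward with a_{k+1} = (k - 3) a_k / (k+1)^2:
  a_1 = (0 - 3)(1) / 1^2 = -3/1 = -3
  a_2 = (1 - 3)(-3) / 2^2 = 6/4 = 3/2
  a_3 = (2 - 3)(3/2) / 3^2 = (-3/2)/9 = -1/6
Hence L_3(x) = -x^3/6 + 3 x^2/2 - 3 x + 1.

L_3(x); series = -x^3/6 + 3 x^2/2 - 3 x + 1


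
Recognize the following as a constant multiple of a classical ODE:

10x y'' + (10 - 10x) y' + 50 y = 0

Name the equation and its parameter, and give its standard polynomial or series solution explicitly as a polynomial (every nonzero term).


All three coefficients share the factor 10; dividing through by 10 gives  x y'' + (1 - x) y' + 5 y = 0.
This matches the Laguerre equation x y'' + (1 - x) y' + n y = 0 with n = 5; the polynomial solution is L_5(x).
With y = sum_k a_k x^k, matching x^k gives (k+1)k a_{k+1} + (k+1) a_{k+1} - k a_k + n a_k = 0, i.e. (k+1)^2 a_{k+1} = (k - n) a_k = (k - 5) a_k. The right side vanishes at k = 5, so the series terminates at degree 5.
Standard normalization L_n(0) = 1 gives a_0 = 1. Work upward with a_{k+1} = (k - 5) a_k / (k+1)^2:
  a_1 = (0 - 5)(1) / 1^2 = -5/1 = -5
  a_2 = (1 - 5)(-5) / 2^2 = 20/4 = 5
  a_3 = (2 - 5)(5) / 3^2 = -15/9 = -5/3
  a_4 = (3 - 5)(-5/3) / 4^2 = (10/3)/16 = 5/24
  a_5 = (4 - 5)(5/24) / 5^2 = (-5/24)/25 = -1/120
Hence L_5(x) = -x^5/120 + 5 x^4/24 - 5 x^3/3 + 5 x^2 - 5 x + 1.

L_5(x); series = -x^5/120 + 5 x^4/24 - 5 x^3/3 + 5 x^2 - 5 x + 1


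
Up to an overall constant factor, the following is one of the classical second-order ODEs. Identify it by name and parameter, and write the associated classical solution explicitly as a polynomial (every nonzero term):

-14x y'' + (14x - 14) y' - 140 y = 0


All three coefficients share the factor -14; dividing through by -14 gives  x y'' + (1 - x) y' + 10 y = 0.
This matches the Laguerre equation x y'' + (1 - x) y' + n y = 0 with n = 10; the polynomial solution is L_10(x).
With y = sum_k a_k x^k, matching x^k gives (k+1)k a_{k+1} + (k+1) a_{k+1} - k a_k + n a_k = 0, i.e. (k+1)^2 a_{k+1} = (k - n) a_k = (k - 10) a_k. The right side vanishes at k = 10, so the series terminates at degree 10.
Standard normalization L_n(0) = 1 gives a_0 = 1. Work upward with a_{k+1} = (k - 10) a_k / (k+1)^2:
  a_1 = (0 - 10)(1) / 1^2 = -10/1 = -10
  a_2 = (1 - 10)(-10) / 2^2 = 90/4 = 45/2
  a_3 = (2 - 10)(45/2) / 3^2 = -180/9 = -20
  a_4 = (3 - 10)(-20) / 4^2 = 140/16 = 35/4
  a_5 = (4 - 10)(35/4) / 5^2 = (-105/2)/25 = -21/10
  a_6 = (5 - 10)(-21/10) / 6^2 = (21/2)/36 = 7/24
  a_7 = (6 - 10)(7/24) / 7^2 = (-7/6)/49 = -1/42
  a_8 = (7 - 10)(-1/42) / 8^2 = (1/14)/64 = 1/896
  a_9 = (8 - 10)(1/896) / 9^2 = (-1/448)/81 = -1/36288
  a_10 = (9 - 10)(-1/36288) / 10^2 = (1/36288)/100 = 1/3628800
Hence L_10(x) = x^10/3628800 - x^9/36288 + x^8/896 - x^7/42 + 7 x^6/24 - 21 x^5/10 + 35 x^4/4 - 20 x^3 + 45 x^2/2 - 10 x + 1.

L_10(x); series = x^10/3628800 - x^9/36288 + x^8/896 - x^7/42 + 7 x^6/24 - 21 x^5/10 + 35 x^4/4 - 20 x^3 + 45 x^2/2 - 10 x + 1


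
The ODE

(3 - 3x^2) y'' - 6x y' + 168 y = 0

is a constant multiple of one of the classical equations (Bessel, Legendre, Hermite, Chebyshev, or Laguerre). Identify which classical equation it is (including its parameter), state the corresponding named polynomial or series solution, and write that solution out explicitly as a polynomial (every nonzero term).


All three coefficients share the factor 3; dividing through by 3 gives  (1 - x^2) y'' - 2x y' + 56 y = 0.
This matches the Legendre equation (1 - x^2) y'' - 2x y' + n(n+1) y = 0 (note the -2x y' term) with n(n+1) = 56, so n = 7; the polynomial solution is P_7(x).
With y = sum_k a_k x^k, matching x^k gives (k+2)(k+1) a_{k+2} = [k(k+1) - n(n+1)] a_k = (k - 7)(k + 8) a_k. The right side vanishes at k = 7, so the series with the parity of 7 terminates at degree 7.
Standard normalization (P_n(1) = 1): leading coefficient (2n)!/(2^n (n!)^2) = 87178291200/(128*25401600) = 429/16, so a_7 = 429/16. Work downward with a_k = (k+1)(k+2) a_{k+2} / ((k - 7)(k + 8)):
  a_5 = (6)(7)(429/16) / ((5 - 7)(5 + 8)) = (9009/8)/(-26) = -693/16
  a_3 = (4)(5)(-693/16) / ((3 - 7)(3 + 8)) = (-3465/4)/(-44) = 315/16
  a_1 = (2)(3)(315/16) / ((1 - 7)(1 + 8)) = (945/8)/(-54) = -35/16
Hence P_7(x) = 429 x^7/16 - 693 x^5/16 + 315 x^3/16 - 35 x/16.

P_7(x); series = 429 x^7/16 - 693 x^5/16 + 315 x^3/16 - 35 x/16


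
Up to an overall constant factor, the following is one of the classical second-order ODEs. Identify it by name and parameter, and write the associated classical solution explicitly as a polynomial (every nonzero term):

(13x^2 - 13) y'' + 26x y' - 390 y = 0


All three coefficients share the factor -13; dividing through by -13 gives  (1 - x^2) y'' - 2x y' + 30 y = 0.
This matches the Legendre equation (1 - x^2) y'' - 2x y' + n(n+1) y = 0 (note the -2x y' term) with n(n+1) = 30, so n = 5; the polynomial solution is P_5(x).
With y = sum_k a_k x^k, matching x^k gives (k+2)(k+1) a_{k+2} = [k(k+1) - n(n+1)] a_k = (k - 5)(k + 6) a_k. The right side vanishes at k = 5, so the series with the parity of 5 terminates at degree 5.
Standard normalization (P_n(1) = 1): leading coefficient (2n)!/(2^n (n!)^2) = 3628800/(32*14400) = 63/8, so a_5 = 63/8. Work downward with a_k = (k+1)(k+2) a_{k+2} / ((k - 5)(k + 6)):
  a_3 = (4)(5)(63/8) / ((3 - 5)(3 + 6)) = (315/2)/(-18) = -35/4
  a_1 = (2)(3)(-35/4) / ((1 - 5)(1 + 6)) = (-105/2)/(-28) = 15/8
Hence P_5(x) = 63 x^5/8 - 35 x^3/4 + 15 x/8.

P_5(x); series = 63 x^5/8 - 35 x^3/4 + 15 x/8


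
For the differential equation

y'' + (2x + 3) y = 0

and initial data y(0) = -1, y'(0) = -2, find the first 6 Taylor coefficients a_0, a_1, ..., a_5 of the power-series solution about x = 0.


Ansatz: y(x) = sum_{n>=0} a_n x^n, so y'(x) = sum_{n>=1} n a_n x^(n-1) and y''(x) = sum_{n>=2} n(n-1) a_n x^(n-2).
Substitute into P(x) y'' + Q(x) y' + R(x) y = 0 with P(x) = 1, Q(x) = 0, R(x) = 2x + 3, and match powers of x.
Initial conditions: a_0 = -1, a_1 = -2.
Setting the coefficient of each power of x to zero and solving order by order (substituting the coefficients already found):
  x^0: 2 a_2 + 3 a_0 = 0  ->  2 a_2 = -3 a_0 = 3  ->  a_2 = 3/2
  x^1: 6 a_3 + 3 a_1 + 2 a_0 = 0  ->  6 a_3 = -3 a_1 - 2 a_0 = 8  ->  a_3 = 4/3
  x^2: 12 a_4 + 3 a_2 + 2 a_1 = 0  ->  12 a_4 = -3 a_2 - 2 a_1 = -1/2  ->  a_4 = -1/24
  x^3: 20 a_5 + 3 a_3 + 2 a_2 = 0  ->  20 a_5 = -3 a_3 - 2 a_2 = -7  ->  a_5 = -7/20
Truncated series: y(x) = -1 - 2 x + (3/2) x^2 + (4/3) x^3 - (1/24) x^4 - (7/20) x^5 + O(x^6).

a_0 = -1; a_1 = -2; a_2 = 3/2; a_3 = 4/3; a_4 = -1/24; a_5 = -7/20


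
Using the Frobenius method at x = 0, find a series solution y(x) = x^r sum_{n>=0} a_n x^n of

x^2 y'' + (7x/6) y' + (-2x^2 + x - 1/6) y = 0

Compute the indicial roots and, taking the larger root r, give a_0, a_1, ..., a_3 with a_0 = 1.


Write in Frobenius form y'' + (p(x)/x) y' + (q(x)/x^2) y = 0:
  p(x) = 7/6,  q(x) = -2x^2 + x - 1/6.
Indicial equation: r(r-1) + (7/6) r + (-1/6) = 0 -> roots r_1 = 1/3, r_2 = -1/2.
Take r = r_1 = 1/3. Let y(x) = x^r sum_{n>=0} a_n x^n with a_0 = 1.
Substitute y = x^r sum a_n x^n and match x^{r+n}. The recurrence is
  D(n) a_n + 1 a_{n-1} - 2 a_{n-2} = 0,  where D(n) = (r+n)(r+n-1) + (7/6)(r+n) + (-1/6).
  a_n = [-1 a_{n-1} + 2 a_{n-2}] / D(n).
Since the indicial polynomial factors as (r - r_1)(r - r_2), D(n) = (r_1 + n - r_1)(r_1 + n - r_2) = n(n + 5/6).
Evaluating step by step (a_0 = 1):
  n = 1: D(1) = 1(1 + 5/6) = 11/6; numerator = -1(1) = -1; a_1 = (-1)/(11/6) = -6/11
  n = 2: D(2) = 2(2 + 5/6) = 17/3; numerator = -1(-6/11) + 2(1) = 28/11; a_2 = (28/11)/(17/3) = 84/187
  n = 3: D(3) = 3(3 + 5/6) = 23/2; numerator = -1(84/187) + 2(-6/11) = -288/187; a_3 = (-288/187)/(23/2) = -576/4301

r = 1/3; a_0 = 1; a_1 = -6/11; a_2 = 84/187; a_3 = -576/4301


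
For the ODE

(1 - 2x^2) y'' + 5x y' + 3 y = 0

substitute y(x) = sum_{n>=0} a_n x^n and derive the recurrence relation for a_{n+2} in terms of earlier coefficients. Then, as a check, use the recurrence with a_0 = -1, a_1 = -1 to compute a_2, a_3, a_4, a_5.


Substitute y = sum_n a_n x^n.
(1 - 2 x^2) y'' contributes (n+2)(n+1) a_{n+2} - 2 n(n-1) a_n at x^n.
5 x y'(x) contributes 5 n a_n at x^n.
3 y(x) contributes 3 a_n at x^n.
Matching x^n: (n+2)(n+1) a_{n+2} + (-2 n(n-1) + 5 n + 3) a_n = 0.
Thus a_{n+2} = (2 n(n-1) - 5 n - 3) / ((n+1)(n+2)) * a_n.

Check with a_0 = -1, a_1 = -1 (apply the recurrence for n = 0, 1, 2, 3): a_0 = -1, a_1 = -1, a_2 = 3/2, a_3 = 4/3, a_4 = -9/8, a_5 = -2/5.

a_(n+2) = (2 n(n-1) - 5 n - 3) / ((n+1)(n+2)) * a_n; check: a_0 = -1, a_1 = -1, a_2 = 3/2, a_3 = 4/3, a_4 = -9/8, a_5 = -2/5


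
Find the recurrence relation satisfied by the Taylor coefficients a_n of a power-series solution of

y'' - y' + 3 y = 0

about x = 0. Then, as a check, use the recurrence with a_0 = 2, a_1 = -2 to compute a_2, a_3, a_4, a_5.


Substitute y = sum_n a_n x^n.
y''(x) has coefficient (n+2)(n+1) a_{n+2} at x^n;
-y'(x) has coefficient -(n+1) a_{n+1} at x^n;
3 y(x) has coefficient 3 a_n at x^n.
Matching x^n: (n+2)(n+1) a_{n+2} - (n+1) a_{n+1} + 3 a_n = 0.
Thus a_{n+2} = [(n+1) a_{n+1} - 3 a_n] / ((n+1)(n+2)).

Check with a_0 = 2, a_1 = -2 (apply the recurrence for n = 0, 1, 2, 3): a_0 = 2, a_1 = -2, a_2 = -4, a_3 = -1/3, a_4 = 11/12, a_5 = 7/30.

a_(n+2) = [(n+1) a_(n+1) - 3 a_n] / ((n+1)(n+2)); check: a_0 = 2, a_1 = -2, a_2 = -4, a_3 = -1/3, a_4 = 11/12, a_5 = 7/30


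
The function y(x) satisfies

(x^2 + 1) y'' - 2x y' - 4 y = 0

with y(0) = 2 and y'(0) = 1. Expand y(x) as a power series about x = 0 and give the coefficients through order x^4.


Ansatz: y(x) = sum_{n>=0} a_n x^n, so y'(x) = sum_{n>=1} n a_n x^(n-1) and y''(x) = sum_{n>=2} n(n-1) a_n x^(n-2).
Substitute into P(x) y'' + Q(x) y' + R(x) y = 0 with P(x) = x^2 + 1, Q(x) = -2x, R(x) = -4, and match powers of x.
Initial conditions: a_0 = 2, a_1 = 1.
Setting the coefficient of each power of x to zero and solving order by order (substituting the coefficients already found):
  x^0: 2 a_2 - 4 a_0 = 0  ->  2 a_2 = 4 a_0 = 8  ->  a_2 = 4
  x^1: 6 a_3 - 6 a_1 = 0  ->  6 a_3 = 6 a_1 = 6  ->  a_3 = 1
  x^2: 12 a_4 - 6 a_2 = 0  ->  12 a_4 = 6 a_2 = 24  ->  a_4 = 2
Truncated series: y(x) = 2 + x + 4 x^2 + x^3 + 2 x^4 + O(x^5).

a_0 = 2; a_1 = 1; a_2 = 4; a_3 = 1; a_4 = 2


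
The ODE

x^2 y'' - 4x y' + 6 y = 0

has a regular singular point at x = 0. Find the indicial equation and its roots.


Divide by x^2 to reach normal form y'' + P_1(x) y' + P_2(x) y = 0 with P_1(x) = -4/x and P_2(x) = 6/x^2.
x = 0 is a singular point because the y'-coefficient -4/x has a pole at x = 0 and the y-coefficient 6/x^2 has a pole at x = 0.
It is a regular singular point because x P_1(x) = p(x) = -4 and x^2 P_2(x) = q(x) = 6 are polynomials, hence analytic at x = 0.
p(0) = -4,  q(0) = 6.
Indicial equation: r(r-1) + p(0) r + q(0) = 0, i.e. r^2 + (p(0) - 1) r + q(0) = 0, i.e. r^2 - 5 r + 6 = 0.
Discriminant: (-5)^2 - 4(6) = 1, so r = (5 ± 1)/2.
Solving: r_1 = 3, r_2 = 2.

indicial: r^2 - 5 r + 6 = 0; roots r_1 = 3, r_2 = 2


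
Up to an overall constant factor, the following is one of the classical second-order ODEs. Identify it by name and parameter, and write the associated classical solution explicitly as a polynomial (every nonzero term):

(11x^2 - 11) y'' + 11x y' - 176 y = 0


All three coefficients share the factor -11; dividing through by -11 gives  (1 - x^2) y'' - x y' + 16 y = 0.
This matches the Chebyshev equation (1 - x^2) y'' - x y' + n^2 y = 0 (note the -x y' term, not -2x y') with n^2 = 16, so n = 4; the polynomial solution is T_4(x).
With y = sum_k a_k x^k, matching x^k gives (k+2)(k+1) a_{k+2} = (k^2 - n^2) a_k = (k - 4)(k + 4) a_k. The right side vanishes at k = 4, so the series with the parity of 4 terminates at degree 4.
Standard normalization: leading coefficient of T_n is 2^(n-1), so a_4 = 2^3 = 8. Work downward with a_k = (k+1)(k+2) a_{k+2} / ((k - 4)(k + 4)):
  a_2 = (3)(4)(8) / ((2 - 4)(2 + 4)) = 96/(-12) = -8
  a_0 = (1)(2)(-8) / ((0 - 4)(0 + 4)) = -16/(-16) = 1
Hence T_4(x) = 8 x^4 - 8 x^2 + 1.

T_4(x); series = 8 x^4 - 8 x^2 + 1


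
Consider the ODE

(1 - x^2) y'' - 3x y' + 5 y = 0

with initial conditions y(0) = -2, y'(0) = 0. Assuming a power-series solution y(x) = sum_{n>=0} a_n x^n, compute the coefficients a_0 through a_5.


Ansatz: y(x) = sum_{n>=0} a_n x^n, so y'(x) = sum_{n>=1} n a_n x^(n-1) and y''(x) = sum_{n>=2} n(n-1) a_n x^(n-2).
Substitute into P(x) y'' + Q(x) y' + R(x) y = 0 with P(x) = 1 - x^2, Q(x) = -3x, R(x) = 5, and match powers of x.
Initial conditions: a_0 = -2, a_1 = 0.
Setting the coefficient of each power of x to zero and solving order by order (substituting the coefficients already found):
  x^0: 2 a_2 + 5 a_0 = 0  ->  2 a_2 = -5 a_0 = 10  ->  a_2 = 5
  x^1: 6 a_3 + 2 a_1 = 0  ->  6 a_3 = -2 a_1 = 0  ->  a_3 = 0
  x^2: 12 a_4 - 3 a_2 = 0  ->  12 a_4 = 3 a_2 = 15  ->  a_4 = 5/4
  x^3: 20 a_5 - 10 a_3 = 0  ->  20 a_5 = 10 a_3 = 0  ->  a_5 = 0
Truncated series: y(x) = -2 + 5 x^2 + (5/4) x^4 + O(x^6).

a_0 = -2; a_1 = 0; a_2 = 5; a_3 = 0; a_4 = 5/4; a_5 = 0


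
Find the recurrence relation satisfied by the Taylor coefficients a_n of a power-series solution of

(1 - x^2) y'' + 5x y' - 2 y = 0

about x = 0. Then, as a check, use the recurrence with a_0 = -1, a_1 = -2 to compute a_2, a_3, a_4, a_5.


Substitute y = sum_n a_n x^n.
(1 - 1 x^2) y'' contributes (n+2)(n+1) a_{n+2} - n(n-1) a_n at x^n.
5 x y'(x) contributes 5 n a_n at x^n.
-2 y(x) contributes -2 a_n at x^n.
Matching x^n: (n+2)(n+1) a_{n+2} + (-n(n-1) + 5 n - 2) a_n = 0.
Thus a_{n+2} = (n(n-1) - 5 n + 2) / ((n+1)(n+2)) * a_n.

Check with a_0 = -1, a_1 = -2 (apply the recurrence for n = 0, 1, 2, 3): a_0 = -1, a_1 = -2, a_2 = -1, a_3 = 1, a_4 = 1/2, a_5 = -7/20.

a_(n+2) = (n(n-1) - 5 n + 2) / ((n+1)(n+2)) * a_n; check: a_0 = -1, a_1 = -2, a_2 = -1, a_3 = 1, a_4 = 1/2, a_5 = -7/20


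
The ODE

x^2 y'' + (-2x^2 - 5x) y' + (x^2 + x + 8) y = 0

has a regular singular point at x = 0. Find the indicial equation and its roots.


Divide by x^2 to reach normal form y'' + P_1(x) y' + P_2(x) y = 0 with P_1(x) = -2 - 5/x and P_2(x) = 1 + 1/x + 8/x^2.
x = 0 is a singular point because the y'-coefficient -2 - 5/x has a pole at x = 0 and the y-coefficient 1 + 1/x + 8/x^2 has a pole at x = 0.
It is a regular singular point because x P_1(x) = p(x) = -2x - 5 and x^2 P_2(x) = q(x) = x^2 + x + 8 are polynomials, hence analytic at x = 0.
p(0) = -5,  q(0) = 8.
Indicial equation: r(r-1) + p(0) r + q(0) = 0, i.e. r^2 + (p(0) - 1) r + q(0) = 0, i.e. r^2 - 6 r + 8 = 0.
Discriminant: (-6)^2 - 4(8) = 4, so r = (6 ± 2)/2.
Solving: r_1 = 4, r_2 = 2.

indicial: r^2 - 6 r + 8 = 0; roots r_1 = 4, r_2 = 2


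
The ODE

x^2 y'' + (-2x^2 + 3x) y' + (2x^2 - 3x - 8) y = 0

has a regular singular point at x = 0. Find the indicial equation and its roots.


Divide by x^2 to reach normal form y'' + P_1(x) y' + P_2(x) y = 0 with P_1(x) = -2 + 3/x and P_2(x) = 2 - 3/x - 8/x^2.
x = 0 is a singular point because the y'-coefficient -2 + 3/x has a pole at x = 0 and the y-coefficient 2 - 3/x - 8/x^2 has a pole at x = 0.
It is a regular singular point because x P_1(x) = p(x) = 3 - 2x and x^2 P_2(x) = q(x) = 2x^2 - 3x - 8 are polynomials, hence analytic at x = 0.
p(0) = 3,  q(0) = -8.
Indicial equation: r(r-1) + p(0) r + q(0) = 0, i.e. r^2 + (p(0) - 1) r + q(0) = 0, i.e. r^2 + 2 r - 8 = 0.
Discriminant: (2)^2 - 4(-8) = 36, so r = (-2 ± 6)/2.
Solving: r_1 = 2, r_2 = -4.

indicial: r^2 + 2 r - 8 = 0; roots r_1 = 2, r_2 = -4


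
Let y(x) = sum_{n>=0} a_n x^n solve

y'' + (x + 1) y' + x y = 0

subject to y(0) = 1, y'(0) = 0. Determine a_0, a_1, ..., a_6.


Ansatz: y(x) = sum_{n>=0} a_n x^n, so y'(x) = sum_{n>=1} n a_n x^(n-1) and y''(x) = sum_{n>=2} n(n-1) a_n x^(n-2).
Substitute into P(x) y'' + Q(x) y' + R(x) y = 0 with P(x) = 1, Q(x) = x + 1, R(x) = x, and match powers of x.
Initial conditions: a_0 = 1, a_1 = 0.
Setting the coefficient of each power of x to zero and solving order by order (substituting the coefficients already found):
  x^0: 2 a_2 + a_1 = 0  ->  2 a_2 = -a_1 = 0  ->  a_2 = 0
  x^1: 6 a_3 + 2 a_2 + a_1 + a_0 = 0  ->  6 a_3 = -2 a_2 - a_1 - a_0 = -1  ->  a_3 = -1/6
  x^2: 12 a_4 + 3 a_3 + 2 a_2 + a_1 = 0  ->  12 a_4 = -3 a_3 - 2 a_2 - a_1 = 1/2  ->  a_4 = 1/24
  x^3: 20 a_5 + 4 a_4 + 3 a_3 + a_2 = 0  ->  20 a_5 = -4 a_4 - 3 a_3 - a_2 = 1/3  ->  a_5 = 1/60
  x^4: 30 a_6 + 5 a_5 + 4 a_4 + a_3 = 0  ->  30 a_6 = -5 a_5 - 4 a_4 - a_3 = -1/12  ->  a_6 = -1/360
Truncated series: y(x) = 1 - (1/6) x^3 + (1/24) x^4 + (1/60) x^5 - (1/360) x^6 + O(x^7).

a_0 = 1; a_1 = 0; a_2 = 0; a_3 = -1/6; a_4 = 1/24; a_5 = 1/60; a_6 = -1/360


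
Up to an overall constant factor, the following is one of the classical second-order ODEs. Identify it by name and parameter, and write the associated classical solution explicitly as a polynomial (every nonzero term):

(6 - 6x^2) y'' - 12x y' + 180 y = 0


All three coefficients share the factor 6; dividing through by 6 gives  (1 - x^2) y'' - 2x y' + 30 y = 0.
This matches the Legendre equation (1 - x^2) y'' - 2x y' + n(n+1) y = 0 (note the -2x y' term) with n(n+1) = 30, so n = 5; the polynomial solution is P_5(x).
With y = sum_k a_k x^k, matching x^k gives (k+2)(k+1) a_{k+2} = [k(k+1) - n(n+1)] a_k = (k - 5)(k + 6) a_k. The right side vanishes at k = 5, so the series with the parity of 5 terminates at degree 5.
Standard normalization (P_n(1) = 1): leading coefficient (2n)!/(2^n (n!)^2) = 3628800/(32*14400) = 63/8, so a_5 = 63/8. Work downward with a_k = (k+1)(k+2) a_{k+2} / ((k - 5)(k + 6)):
  a_3 = (4)(5)(63/8) / ((3 - 5)(3 + 6)) = (315/2)/(-18) = -35/4
  a_1 = (2)(3)(-35/4) / ((1 - 5)(1 + 6)) = (-105/2)/(-28) = 15/8
Hence P_5(x) = 63 x^5/8 - 35 x^3/4 + 15 x/8.

P_5(x); series = 63 x^5/8 - 35 x^3/4 + 15 x/8


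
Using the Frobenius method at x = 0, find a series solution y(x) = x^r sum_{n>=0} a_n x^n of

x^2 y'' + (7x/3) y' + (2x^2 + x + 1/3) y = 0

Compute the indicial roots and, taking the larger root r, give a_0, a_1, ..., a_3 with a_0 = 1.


Write in Frobenius form y'' + (p(x)/x) y' + (q(x)/x^2) y = 0:
  p(x) = 7/3,  q(x) = 2x^2 + x + 1/3.
Indicial equation: r(r-1) + (7/3) r + (1/3) = 0 -> roots r_1 = -1/3, r_2 = -1.
Take r = r_1 = -1/3. Let y(x) = x^r sum_{n>=0} a_n x^n with a_0 = 1.
Substitute y = x^r sum a_n x^n and match x^{r+n}. The recurrence is
  D(n) a_n + 1 a_{n-1} + 2 a_{n-2} = 0,  where D(n) = (r+n)(r+n-1) + (7/3)(r+n) + (1/3).
  a_n = [-1 a_{n-1} - 2 a_{n-2}] / D(n).
Since the indicial polynomial factors as (r - r_1)(r - r_2), D(n) = (r_1 + n - r_1)(r_1 + n - r_2) = n(n + 2/3).
Evaluating step by step (a_0 = 1):
  n = 1: D(1) = 1(1 + 2/3) = 5/3; numerator = -1(1) = -1; a_1 = (-1)/(5/3) = -3/5
  n = 2: D(2) = 2(2 + 2/3) = 16/3; numerator = -1(-3/5) - 2(1) = -7/5; a_2 = (-7/5)/(16/3) = -21/80
  n = 3: D(3) = 3(3 + 2/3) = 11; numerator = -1(-21/80) - 2(-3/5) = 117/80; a_3 = (117/80)/(11) = 117/880

r = -1/3; a_0 = 1; a_1 = -3/5; a_2 = -21/80; a_3 = 117/880


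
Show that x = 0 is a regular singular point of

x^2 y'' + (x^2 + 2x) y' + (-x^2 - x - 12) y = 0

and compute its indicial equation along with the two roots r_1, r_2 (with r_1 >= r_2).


Divide by x^2 to reach normal form y'' + P_1(x) y' + P_2(x) y = 0 with P_1(x) = 1 + 2/x and P_2(x) = -1 - 1/x - 12/x^2.
x = 0 is a singular point because the y'-coefficient 1 + 2/x has a pole at x = 0 and the y-coefficient -1 - 1/x - 12/x^2 has a pole at x = 0.
It is a regular singular point because x P_1(x) = p(x) = x + 2 and x^2 P_2(x) = q(x) = -x^2 - x - 12 are polynomials, hence analytic at x = 0.
p(0) = 2,  q(0) = -12.
Indicial equation: r(r-1) + p(0) r + q(0) = 0, i.e. r^2 + (p(0) - 1) r + q(0) = 0, i.e. r^2 + 1 r - 12 = 0.
Discriminant: (1)^2 - 4(-12) = 49, so r = (-1 ± 7)/2.
Solving: r_1 = 3, r_2 = -4.

indicial: r^2 + 1 r - 12 = 0; roots r_1 = 3, r_2 = -4


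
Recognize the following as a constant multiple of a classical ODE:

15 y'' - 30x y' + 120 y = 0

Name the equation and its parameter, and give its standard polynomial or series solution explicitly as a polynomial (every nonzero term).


All three coefficients share the factor 15; dividing through by 15 gives  y'' - 2x y' + 8 y = 0.
This matches the Hermite equation y'' - 2x y' + 2n y = 0 with 2n = 8, so n = 4; the polynomial solution is H_4(x).
With y = sum_k a_k x^k, matching x^k gives (k+2)(k+1) a_{k+2} = 2(k - n) a_k = 2(k - 4) a_k. The right side vanishes at k = 4, so the series with the parity of 4 terminates at degree 4.
Standard normalization: leading coefficient of H_n is 2^n, so a_4 = 2^4 = 16. Work downward with a_k = (k+1)(k+2) a_{k+2} / (2(k - n)):
  a_2 = (3)(4)(16) / (2(2 - 4)) = 192/(-4) = -48
  a_0 = (1)(2)(-48) / (2(0 - 4)) = -96/(-8) = 12
Hence H_4(x) = 16 x^4 - 48 x^2 + 12.

H_4(x); series = 16 x^4 - 48 x^2 + 12


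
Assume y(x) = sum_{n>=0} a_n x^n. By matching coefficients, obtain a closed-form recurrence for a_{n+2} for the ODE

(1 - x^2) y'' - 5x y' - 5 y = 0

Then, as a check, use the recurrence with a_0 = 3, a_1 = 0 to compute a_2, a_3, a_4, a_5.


Substitute y = sum_n a_n x^n.
(1 - 1 x^2) y'' contributes (n+2)(n+1) a_{n+2} - n(n-1) a_n at x^n.
-5 x y'(x) contributes -5 n a_n at x^n.
-5 y(x) contributes -5 a_n at x^n.
Matching x^n: (n+2)(n+1) a_{n+2} + (-n(n-1) - 5 n - 5) a_n = 0.
Thus a_{n+2} = (n(n-1) + 5 n + 5) / ((n+1)(n+2)) * a_n.

Check with a_0 = 3, a_1 = 0 (apply the recurrence for n = 0, 1, 2, 3): a_0 = 3, a_1 = 0, a_2 = 15/2, a_3 = 0, a_4 = 85/8, a_5 = 0.

a_(n+2) = (n(n-1) + 5 n + 5) / ((n+1)(n+2)) * a_n; check: a_0 = 3, a_1 = 0, a_2 = 15/2, a_3 = 0, a_4 = 85/8, a_5 = 0


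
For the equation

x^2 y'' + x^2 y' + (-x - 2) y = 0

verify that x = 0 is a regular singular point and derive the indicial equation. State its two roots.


Divide by x^2 to reach normal form y'' + P_1(x) y' + P_2(x) y = 0 with P_1(x) = 1 and P_2(x) = -1/x - 2/x^2.
x = 0 is a singular point because the y-coefficient -1/x - 2/x^2 has a pole at x = 0.
It is a regular singular point because x P_1(x) = p(x) = x and x^2 P_2(x) = q(x) = -x - 2 are polynomials, hence analytic at x = 0.
p(0) = 0,  q(0) = -2.
Indicial equation: r(r-1) + p(0) r + q(0) = 0, i.e. r^2 + (p(0) - 1) r + q(0) = 0, i.e. r^2 - 1 r - 2 = 0.
Discriminant: (-1)^2 - 4(-2) = 9, so r = (1 ± 3)/2.
Solving: r_1 = 2, r_2 = -1.

indicial: r^2 - 1 r - 2 = 0; roots r_1 = 2, r_2 = -1


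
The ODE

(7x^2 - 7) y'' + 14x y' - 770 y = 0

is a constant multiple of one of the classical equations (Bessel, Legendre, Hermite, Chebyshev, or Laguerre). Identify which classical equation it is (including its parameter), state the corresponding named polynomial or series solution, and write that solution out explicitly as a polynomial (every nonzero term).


All three coefficients share the factor -7; dividing through by -7 gives  (1 - x^2) y'' - 2x y' + 110 y = 0.
This matches the Legendre equation (1 - x^2) y'' - 2x y' + n(n+1) y = 0 (note the -2x y' term) with n(n+1) = 110, so n = 10; the polynomial solution is P_10(x).
With y = sum_k a_k x^k, matching x^k gives (k+2)(k+1) a_{k+2} = [k(k+1) - n(n+1)] a_k = (k - 10)(k + 11) a_k. The right side vanishes at k = 10, so the series with the parity of 10 terminates at degree 10.
Standard normalization (P_n(1) = 1): leading coefficient (2n)!/(2^n (n!)^2) = 2432902008176640000/(1024*13168189440000) = 46189/256, so a_10 = 46189/256. Work downward with a_k = (k+1)(k+2) a_{k+2} / ((k - 10)(k + 11)):
  a_8 = (9)(10)(46189/256) / ((8 - 10)(8 + 11)) = (2078505/128)/(-38) = -109395/256
  a_6 = (7)(8)(-109395/256) / ((6 - 10)(6 + 11)) = (-765765/32)/(-68) = 45045/128
  a_4 = (5)(6)(45045/128) / ((4 - 10)(4 + 11)) = (675675/64)/(-90) = -15015/128
  a_2 = (3)(4)(-15015/128) / ((2 - 10)(2 + 11)) = (-45045/32)/(-104) = 3465/256
  a_0 = (1)(2)(3465/256) / ((0 - 10)(0 + 11)) = (3465/128)/(-110) = -63/256
Hence P_10(x) = 46189 x^10/256 - 109395 x^8/256 + 45045 x^6/128 - 15015 x^4/128 + 3465 x^2/256 - 63/256.

P_10(x); series = 46189 x^10/256 - 109395 x^8/256 + 45045 x^6/128 - 15015 x^4/128 + 3465 x^2/256 - 63/256


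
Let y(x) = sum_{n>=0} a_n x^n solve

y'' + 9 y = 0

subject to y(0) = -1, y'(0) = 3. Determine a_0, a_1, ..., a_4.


Ansatz: y(x) = sum_{n>=0} a_n x^n, so y'(x) = sum_{n>=1} n a_n x^(n-1) and y''(x) = sum_{n>=2} n(n-1) a_n x^(n-2).
Substitute into P(x) y'' + Q(x) y' + R(x) y = 0 with P(x) = 1, Q(x) = 0, R(x) = 9, and match powers of x.
Initial conditions: a_0 = -1, a_1 = 3.
Setting the coefficient of each power of x to zero and solving order by order (substituting the coefficients already found):
  x^0: 2 a_2 + 9 a_0 = 0  ->  2 a_2 = -9 a_0 = 9  ->  a_2 = 9/2
  x^1: 6 a_3 + 9 a_1 = 0  ->  6 a_3 = -9 a_1 = -27  ->  a_3 = -9/2
  x^2: 12 a_4 + 9 a_2 = 0  ->  12 a_4 = -9 a_2 = -81/2  ->  a_4 = -27/8
Truncated series: y(x) = -1 + 3 x + (9/2) x^2 - (9/2) x^3 - (27/8) x^4 + O(x^5).

a_0 = -1; a_1 = 3; a_2 = 9/2; a_3 = -9/2; a_4 = -27/8


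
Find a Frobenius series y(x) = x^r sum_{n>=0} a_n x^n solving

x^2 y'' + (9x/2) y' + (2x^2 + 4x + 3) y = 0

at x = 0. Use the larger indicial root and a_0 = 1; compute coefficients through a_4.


Write in Frobenius form y'' + (p(x)/x) y' + (q(x)/x^2) y = 0:
  p(x) = 9/2,  q(x) = 2x^2 + 4x + 3.
Indicial equation: r(r-1) + (9/2) r + (3) = 0 -> roots r_1 = -3/2, r_2 = -2.
Take r = r_1 = -3/2. Let y(x) = x^r sum_{n>=0} a_n x^n with a_0 = 1.
Substitute y = x^r sum a_n x^n and match x^{r+n}. The recurrence is
  D(n) a_n + 4 a_{n-1} + 2 a_{n-2} = 0,  where D(n) = (r+n)(r+n-1) + (9/2)(r+n) + (3).
  a_n = [-4 a_{n-1} - 2 a_{n-2}] / D(n).
Since the indicial polynomial factors as (r - r_1)(r - r_2), D(n) = (r_1 + n - r_1)(r_1 + n - r_2) = n(n + 1/2).
Evaluating step by step (a_0 = 1):
  n = 1: D(1) = 1(1 + 1/2) = 3/2; numerator = -4(1) = -4; a_1 = (-4)/(3/2) = -8/3
  n = 2: D(2) = 2(2 + 1/2) = 5; numerator = -4(-8/3) - 2(1) = 26/3; a_2 = (26/3)/(5) = 26/15
  n = 3: D(3) = 3(3 + 1/2) = 21/2; numerator = -4(26/15) - 2(-8/3) = -8/5; a_3 = (-8/5)/(21/2) = -16/105
  n = 4: D(4) = 4(4 + 1/2) = 18; numerator = -4(-16/105) - 2(26/15) = -20/7; a_4 = (-20/7)/(18) = -10/63

r = -3/2; a_0 = 1; a_1 = -8/3; a_2 = 26/15; a_3 = -16/105; a_4 = -10/63


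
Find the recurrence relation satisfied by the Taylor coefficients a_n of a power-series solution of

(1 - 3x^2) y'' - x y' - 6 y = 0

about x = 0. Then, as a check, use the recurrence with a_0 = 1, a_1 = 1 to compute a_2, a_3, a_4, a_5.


Substitute y = sum_n a_n x^n.
(1 - 3 x^2) y'' contributes (n+2)(n+1) a_{n+2} - 3 n(n-1) a_n at x^n.
-x y'(x) contributes -n a_n at x^n.
-6 y(x) contributes -6 a_n at x^n.
Matching x^n: (n+2)(n+1) a_{n+2} + (-3 n(n-1) - n - 6) a_n = 0.
Thus a_{n+2} = (3 n(n-1) + n + 6) / ((n+1)(n+2)) * a_n.

Check with a_0 = 1, a_1 = 1 (apply the recurrence for n = 0, 1, 2, 3): a_0 = 1, a_1 = 1, a_2 = 3, a_3 = 7/6, a_4 = 7/2, a_5 = 63/40.

a_(n+2) = (3 n(n-1) + n + 6) / ((n+1)(n+2)) * a_n; check: a_0 = 1, a_1 = 1, a_2 = 3, a_3 = 7/6, a_4 = 7/2, a_5 = 63/40
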